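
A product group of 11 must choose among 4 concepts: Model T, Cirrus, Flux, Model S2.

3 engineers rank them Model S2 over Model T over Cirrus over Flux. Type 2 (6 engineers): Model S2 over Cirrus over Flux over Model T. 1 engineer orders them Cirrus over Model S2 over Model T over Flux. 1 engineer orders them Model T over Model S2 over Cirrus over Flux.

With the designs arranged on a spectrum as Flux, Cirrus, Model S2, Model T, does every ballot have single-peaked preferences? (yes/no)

Axis positions: Flux=1, Cirrus=2, Model S2=3, Model T=4.
Type 1 (peak Model S2 at position 3): ranking walks positions 3-4-2-1, expanding outward from the peak — single-peaked.
Type 2 (peak Model S2 at position 3): ranking walks positions 3-2-1-4, expanding outward from the peak — single-peaked.
Type 3 (peak Cirrus at position 2): ranking walks positions 2-3-4-1, expanding outward from the peak — single-peaked.
Type 4 (peak Model T at position 4): ranking walks positions 4-3-2-1, expanding outward from the peak — single-peaked.
Every ranking is single-peaked on this axis.

yes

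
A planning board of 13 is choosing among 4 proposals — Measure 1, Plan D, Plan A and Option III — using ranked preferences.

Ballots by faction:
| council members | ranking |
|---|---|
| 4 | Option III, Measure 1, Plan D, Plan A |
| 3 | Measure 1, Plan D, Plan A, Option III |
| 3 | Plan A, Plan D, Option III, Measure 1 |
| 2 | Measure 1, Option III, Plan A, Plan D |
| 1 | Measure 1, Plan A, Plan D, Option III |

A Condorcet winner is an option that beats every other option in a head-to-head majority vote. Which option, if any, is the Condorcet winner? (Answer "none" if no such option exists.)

none

Head-to-head results (13 council members):
Measure 1 vs Plan D: Measure 1 is ranked higher on 4+3+2+1 = 10 ballots, Plan D on 3. Measure 1 wins 10–3.
Measure 1 vs Plan A: Measure 1 preferred on 4+3+2+1 = 10 ballots; Measure 1 wins 10–3.
Measure 1 vs Option III: 6 to 7, Option III.
Plan D vs Plan A: 7 to 6, Plan D.
Plan D vs Option III: Plan D preferred on 3+3+1 = 7 ballots; Plan D wins 7–6.
Plan A vs Option III: Plan A is ranked higher on 3+3+1 = 7 ballots, Option III on 6. Plan A wins 7–6.
No option is unbeaten: Measure 1 loses to Option III; Plan D loses to Measure 1; Plan A loses to Measure 1; Option III loses to Plan D. In particular Measure 1 beats Plan D beats Option III beats Measure 1 is a majority cycle — no Condorcet winner exists.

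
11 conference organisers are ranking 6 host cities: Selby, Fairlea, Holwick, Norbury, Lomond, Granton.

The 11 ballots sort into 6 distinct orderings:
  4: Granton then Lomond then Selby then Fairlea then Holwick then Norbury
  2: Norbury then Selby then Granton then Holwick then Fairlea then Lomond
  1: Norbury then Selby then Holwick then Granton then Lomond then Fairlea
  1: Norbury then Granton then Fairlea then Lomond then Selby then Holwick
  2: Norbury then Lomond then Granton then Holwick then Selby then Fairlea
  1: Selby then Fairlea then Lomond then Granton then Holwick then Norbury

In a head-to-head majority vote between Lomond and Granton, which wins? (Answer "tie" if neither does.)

Ballots ranking Lomond above Granton: 2 + 1 = 3.
Ballots ranking Granton above Lomond: 11 − 3 = 8.
Granton wins the head-to-head 8–3.

Granton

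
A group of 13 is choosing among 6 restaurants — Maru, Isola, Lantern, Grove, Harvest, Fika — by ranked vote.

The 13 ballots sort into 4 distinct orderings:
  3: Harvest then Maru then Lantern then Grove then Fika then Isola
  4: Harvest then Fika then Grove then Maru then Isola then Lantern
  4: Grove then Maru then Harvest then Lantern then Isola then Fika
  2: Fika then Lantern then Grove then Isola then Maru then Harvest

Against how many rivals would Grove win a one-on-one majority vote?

4

Grove against each rival (13 friends):
Grove vs Maru: Grove wins 10–3.
Grove vs Isola: 3+4+4+2 = 13 for Grove, 0 for Isola — Grove by 13–0.
Grove vs Lantern: Grove preferred on 4+4 = 8 ballots; Grove wins 8–5.
Grove vs Harvest: 6 to 7, Harvest.
Grove vs Fika: 7 to 6, Grove.
Grove beats Maru, Isola, Lantern, Fika; loses to Harvest — 4 pairwise wins.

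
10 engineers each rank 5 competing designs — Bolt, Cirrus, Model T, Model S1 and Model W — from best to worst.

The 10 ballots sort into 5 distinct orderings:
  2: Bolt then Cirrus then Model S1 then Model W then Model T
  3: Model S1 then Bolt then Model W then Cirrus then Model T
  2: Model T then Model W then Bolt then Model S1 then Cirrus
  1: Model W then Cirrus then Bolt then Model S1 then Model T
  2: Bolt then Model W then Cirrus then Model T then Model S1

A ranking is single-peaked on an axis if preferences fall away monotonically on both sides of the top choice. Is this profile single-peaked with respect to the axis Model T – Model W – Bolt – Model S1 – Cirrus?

no

Axis positions: Model T=1, Model W=2, Bolt=3, Model S1=4, Cirrus=5.
Bloc 1: ranking walks positions 3-5-4-2-1; Cirrus is ranked above Model S1 even though Model S1 lies between Cirrus and the peak Bolt on the axis — preferences dip and rise again. Not single-peaked.
Bloc 2 (peak Model S1 at position 4): ranking walks positions 4-3-2-5-1, expanding outward from the peak — single-peaked.
Bloc 3 (peak Model T at position 1): ranking walks positions 1-2-3-4-5, expanding outward from the peak — single-peaked.
Bloc 4: ranking walks positions 2-5-3-4-1; Cirrus is ranked above Bolt even though Bolt lies between Cirrus and the peak Model W on the axis — preferences dip and rise again. Not single-peaked.
Bloc 5: ranking walks positions 3-2-5-1-4; Cirrus is ranked above Model S1 even though Model S1 lies between Cirrus and the peak Bolt on the axis — preferences dip and rise again. Not single-peaked.
Bloc 1 violates single-peakedness, so the profile is not single-peaked on this axis.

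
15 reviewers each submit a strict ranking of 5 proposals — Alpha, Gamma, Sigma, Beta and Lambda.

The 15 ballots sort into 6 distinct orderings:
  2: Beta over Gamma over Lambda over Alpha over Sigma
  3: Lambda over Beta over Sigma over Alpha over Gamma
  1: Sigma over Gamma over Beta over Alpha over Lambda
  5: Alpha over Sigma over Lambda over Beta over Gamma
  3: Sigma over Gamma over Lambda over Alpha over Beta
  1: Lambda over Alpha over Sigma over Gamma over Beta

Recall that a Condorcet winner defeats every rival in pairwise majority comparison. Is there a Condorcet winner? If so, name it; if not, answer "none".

none

Head-to-head results (15 reviewers):
Alpha vs Gamma: Alpha, 9–6.
Alpha vs Sigma: Alpha, 8–7.
Alpha vs Beta: Alpha, 9–6.
Alpha vs Lambda: Lambda, 9–6.
Gamma vs Sigma: Sigma wins 13–2.
Gamma–Beta: Beta 10–5.
Gamma vs Lambda: Lambda wins 9–6.
Sigma–Beta: Sigma 10–5.
Sigma vs Lambda: Sigma wins 9–6.
Beta vs Lambda: Lambda wins 12–3.
No project is unbeaten: Alpha loses to Lambda; Gamma loses to Alpha; Sigma loses to Alpha; Beta loses to Alpha; Lambda loses to Sigma. In particular Alpha > Sigma > Lambda > Alpha is a majority cycle — no Condorcet winner exists.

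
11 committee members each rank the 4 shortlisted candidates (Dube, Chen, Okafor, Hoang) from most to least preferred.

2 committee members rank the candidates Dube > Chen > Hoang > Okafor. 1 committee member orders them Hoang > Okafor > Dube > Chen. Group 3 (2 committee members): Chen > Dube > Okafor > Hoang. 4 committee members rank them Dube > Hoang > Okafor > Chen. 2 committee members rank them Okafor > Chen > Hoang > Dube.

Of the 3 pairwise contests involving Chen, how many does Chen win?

1

Chen against each rival (11 committee members):
Chen vs Dube: Chen preferred on 2+2 = 4 ballots; Dube wins 7–4.
Chen vs Okafor: Okafor wins 7–4.
Chen vs Hoang: Chen wins 6–5.
Chen beats Hoang; loses to Dube, Okafor — 1 pairwise win.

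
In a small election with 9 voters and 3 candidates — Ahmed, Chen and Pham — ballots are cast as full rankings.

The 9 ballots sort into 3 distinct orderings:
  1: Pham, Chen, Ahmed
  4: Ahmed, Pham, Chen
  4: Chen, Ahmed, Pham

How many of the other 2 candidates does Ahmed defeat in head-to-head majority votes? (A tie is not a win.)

Ahmed against each rival (9 voters):
Ahmed vs Chen: 4 for Ahmed, 5 for Chen — Chen by 5–4.
Ahmed vs Pham: Ahmed is ranked higher on 4+4 = 8 ballots, Pham on 1. Ahmed wins 8–1.
Ahmed beats Pham; loses to Chen — 1 pairwise win.

1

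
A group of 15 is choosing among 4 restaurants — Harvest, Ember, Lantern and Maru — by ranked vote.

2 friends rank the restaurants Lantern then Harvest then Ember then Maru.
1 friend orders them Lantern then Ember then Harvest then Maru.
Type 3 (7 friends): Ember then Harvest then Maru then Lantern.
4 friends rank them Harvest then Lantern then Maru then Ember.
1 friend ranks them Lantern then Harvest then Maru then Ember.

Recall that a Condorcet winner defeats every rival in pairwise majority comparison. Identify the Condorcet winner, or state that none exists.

none

Check each pair by majority over 15 ballots:
Harvest vs Ember: Harvest preferred on 2+4+1 = 7 ballots; Ember wins 8–7.
Harvest vs Lantern: Harvest is ranked higher on 7+4 = 11 ballots, Lantern on 4. Harvest wins 11–4.
Harvest vs Maru: Harvest preferred on 2+1+7+4+1 = 15 ballots; Harvest wins 15–0.
Ember vs Lantern: 7 for Ember, 8 for Lantern — Lantern by 8–7.
Ember vs Maru: 2+1+7 = 10 for Ember, 5 for Maru — Ember by 10–5.
Lantern vs Maru: 2+1+4+1 = 8 for Lantern, 7 for Maru — Lantern by 8–7.
Every restaurant loses at least once (Harvest loses to Ember; Ember loses to Lantern; Lantern loses to Harvest; Maru loses to Harvest). The majority relation contains the cycle Harvest → Lantern → Ember → Harvest, so there is no Condorcet winner.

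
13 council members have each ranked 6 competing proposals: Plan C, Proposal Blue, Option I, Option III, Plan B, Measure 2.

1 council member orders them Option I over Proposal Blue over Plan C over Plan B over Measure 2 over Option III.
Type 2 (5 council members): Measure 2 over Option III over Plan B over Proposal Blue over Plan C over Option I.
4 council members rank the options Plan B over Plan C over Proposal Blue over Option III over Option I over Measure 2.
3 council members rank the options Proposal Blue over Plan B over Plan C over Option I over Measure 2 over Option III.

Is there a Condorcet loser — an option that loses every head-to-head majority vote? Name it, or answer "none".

none

Pairwise majorities:
Plan C vs Proposal Blue: 4 to 9, Proposal Blue.
Plan C vs Option I: Plan C wins 12–1.
Plan C–Option III: Plan C 8–5.
Plan C vs Plan B: Plan B wins 12–1.
Plan C vs Measure 2: Plan C preferred on 1+4+3 = 8 ballots; Plan C wins 8–5.
Proposal Blue–Option I: Proposal Blue 12–1.
Proposal Blue vs Option III: Proposal Blue preferred on 1+4+3 = 8 ballots; Proposal Blue wins 8–5.
Proposal Blue vs Plan B: Plan B wins 9–4.
Proposal Blue vs Measure 2: Proposal Blue, 8–5.
Option I vs Option III: Option I preferred on 1+3 = 4 ballots; Option III wins 9–4.
Option I vs Plan B: 1 for Option I, 12 for Plan B — Plan B by 12–1.
Option I vs Measure 2: 1+4+3 = 8 for Option I, 5 for Measure 2 — Option I by 8–5.
Option III vs Plan B: Option III is ranked higher on 5 ballots, Plan B on 8. Plan B wins 8–5.
Option III vs Measure 2: Measure 2, 9–4.
Plan B vs Measure 2: Plan B, 8–5.
Each option has at least one pairwise win (Plan C beats Option I; Proposal Blue beats Plan C; Option I beats Measure 2; Option III beats Option I; Plan B beats Plan C; Measure 2 beats Option III) — no Condorcet loser.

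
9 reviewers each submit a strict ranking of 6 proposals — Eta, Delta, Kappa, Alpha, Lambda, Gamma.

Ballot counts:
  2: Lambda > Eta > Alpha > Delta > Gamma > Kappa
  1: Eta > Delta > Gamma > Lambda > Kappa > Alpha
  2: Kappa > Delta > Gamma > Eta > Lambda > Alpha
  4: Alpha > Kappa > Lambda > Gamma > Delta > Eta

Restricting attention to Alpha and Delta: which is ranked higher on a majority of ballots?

Ballots ranking Alpha above Delta: 2 + 4 = 6.
Ballots ranking Delta above Alpha: 9 − 6 = 3.
Alpha wins the head-to-head 6–3.

Alpha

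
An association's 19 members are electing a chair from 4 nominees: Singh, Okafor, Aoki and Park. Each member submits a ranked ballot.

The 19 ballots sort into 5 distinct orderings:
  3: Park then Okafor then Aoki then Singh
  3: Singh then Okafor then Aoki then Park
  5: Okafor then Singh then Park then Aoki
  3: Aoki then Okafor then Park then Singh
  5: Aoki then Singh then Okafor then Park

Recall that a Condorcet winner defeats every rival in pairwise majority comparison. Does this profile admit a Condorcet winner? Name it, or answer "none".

Okafor

Head-to-head results (19 voters):
Singh vs Okafor: Okafor wins 11–8.
Singh vs Aoki: 3+5 = 8 for Singh, 11 for Aoki — Aoki by 11–8.
Singh vs Park: Singh, 13–6.
Okafor vs Aoki: Okafor preferred on 3+3+5 = 11 ballots; Okafor wins 11–8.
Okafor vs Park: Okafor wins 16–3.
Aoki vs Park: Aoki is ranked higher on 3+3+5 = 11 ballots, Park on 8. Aoki wins 11–8.
Okafor wins every pairwise contest, so Okafor is the Condorcet winner.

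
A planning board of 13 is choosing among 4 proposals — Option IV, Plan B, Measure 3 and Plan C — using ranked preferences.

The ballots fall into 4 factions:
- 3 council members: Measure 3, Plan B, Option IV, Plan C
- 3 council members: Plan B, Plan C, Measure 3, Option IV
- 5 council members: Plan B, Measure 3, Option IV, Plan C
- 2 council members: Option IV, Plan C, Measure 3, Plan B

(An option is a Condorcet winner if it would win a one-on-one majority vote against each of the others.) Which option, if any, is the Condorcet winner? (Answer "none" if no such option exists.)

Pairwise majorities:
Option IV vs Plan B: Option IV is ranked higher on 2 ballots, Plan B on 11. Plan B wins 11–2.
Option IV vs Measure 3: 2 to 11, Measure 3.
Option IV vs Plan C: 10 to 3, Option IV.
Plan B vs Measure 3: Plan B is ranked higher on 3+5 = 8 ballots, Measure 3 on 5. Plan B wins 8–5.
Plan B vs Plan C: 11 to 2, Plan B.
Measure 3 vs Plan C: 3+5 = 8 for Measure 3, 5 for Plan C — Measure 3 by 8–5.
Plan B wins every pairwise contest, so Plan B is the Condorcet winner.

Plan B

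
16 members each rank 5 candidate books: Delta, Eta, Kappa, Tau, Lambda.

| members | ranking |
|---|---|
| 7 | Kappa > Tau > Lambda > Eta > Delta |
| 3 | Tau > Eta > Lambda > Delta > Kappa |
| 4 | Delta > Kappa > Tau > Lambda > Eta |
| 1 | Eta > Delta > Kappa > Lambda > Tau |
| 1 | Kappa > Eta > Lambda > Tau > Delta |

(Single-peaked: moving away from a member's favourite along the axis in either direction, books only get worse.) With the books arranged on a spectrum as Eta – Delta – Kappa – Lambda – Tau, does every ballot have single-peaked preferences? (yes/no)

no

Axis positions: Eta=1, Delta=2, Kappa=3, Lambda=4, Tau=5.
Cluster 1: ranking walks positions 3-5-4-1-2; Tau is ranked above Lambda even though Lambda lies between Tau and the peak Kappa on the axis — preferences dip and rise again. Not single-peaked.
Cluster 2: ranking walks positions 5-1-4-2-3; Eta is ranked above Lambda even though Lambda lies between Eta and the peak Tau on the axis — preferences dip and rise again. Not single-peaked.
Cluster 3: ranking walks positions 2-3-5-4-1; Tau is ranked above Lambda even though Lambda lies between Tau and the peak Delta on the axis — preferences dip and rise again. Not single-peaked.
Cluster 4 (peak Eta at position 1): ranking walks positions 1-2-3-4-5, expanding outward from the peak — single-peaked.
Cluster 5: ranking walks positions 3-1-4-5-2; Eta is ranked above Delta even though Delta lies between Eta and the peak Kappa on the axis — preferences dip and rise again. Not single-peaked.
Cluster 1 violates single-peakedness, so the profile is not single-peaked on this axis.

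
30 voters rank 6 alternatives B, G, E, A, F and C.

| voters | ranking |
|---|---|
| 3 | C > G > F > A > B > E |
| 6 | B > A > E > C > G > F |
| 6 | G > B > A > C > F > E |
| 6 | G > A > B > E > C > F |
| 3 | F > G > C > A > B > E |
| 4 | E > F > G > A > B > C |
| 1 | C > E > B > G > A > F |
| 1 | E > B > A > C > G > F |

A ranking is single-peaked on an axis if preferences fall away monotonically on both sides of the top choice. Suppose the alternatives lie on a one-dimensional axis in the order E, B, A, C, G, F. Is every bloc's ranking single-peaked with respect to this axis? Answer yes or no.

Axis positions: E=1, B=2, A=3, C=4, G=5, F=6.
Bloc 1 (peak C at position 4): ranking walks positions 4-5-6-3-2-1, expanding outward from the peak — single-peaked.
Bloc 2 (peak B at position 2): ranking walks positions 2-3-1-4-5-6, expanding outward from the peak — single-peaked.
Bloc 3: ranking walks positions 5-2-3-4-6-1; B is ranked above C even though C lies between B and the peak G on the axis — preferences dip and rise again. Not single-peaked.
Bloc 4: ranking walks positions 5-3-2-1-4-6; A is ranked above C even though C lies between A and the peak G on the axis — preferences dip and rise again. Not single-peaked.
Bloc 5 (peak F at position 6): ranking walks positions 6-5-4-3-2-1, expanding outward from the peak — single-peaked.
Bloc 6: ranking walks positions 1-6-5-3-2-4; F is ranked above B even though B lies between F and the peak E on the axis — preferences dip and rise again. Not single-peaked.
Bloc 7: ranking walks positions 4-1-2-5-3-6; E is ranked above A even though A lies between E and the peak C on the axis — preferences dip and rise again. Not single-peaked.
Bloc 8 (peak E at position 1): ranking walks positions 1-2-3-4-5-6, expanding outward from the peak — single-peaked.
Bloc 3 violates single-peakedness, so the profile is not single-peaked on this axis.

no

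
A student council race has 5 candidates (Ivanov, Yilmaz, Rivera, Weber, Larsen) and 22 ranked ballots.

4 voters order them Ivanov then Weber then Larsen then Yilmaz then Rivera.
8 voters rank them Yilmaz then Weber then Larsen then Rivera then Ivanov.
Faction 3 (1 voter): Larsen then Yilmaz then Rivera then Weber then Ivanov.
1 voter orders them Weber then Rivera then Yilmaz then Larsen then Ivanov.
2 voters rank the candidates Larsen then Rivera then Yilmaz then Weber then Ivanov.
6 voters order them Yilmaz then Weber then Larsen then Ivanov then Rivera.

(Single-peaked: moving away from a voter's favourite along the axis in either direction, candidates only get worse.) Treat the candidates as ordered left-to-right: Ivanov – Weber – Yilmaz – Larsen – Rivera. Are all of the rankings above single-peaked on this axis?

no

Axis positions: Ivanov=1, Weber=2, Yilmaz=3, Larsen=4, Rivera=5.
Faction 1: ranking walks positions 1-2-4-3-5; Larsen is ranked above Yilmaz even though Yilmaz lies between Larsen and the peak Ivanov on the axis — preferences dip and rise again. Not single-peaked.
Faction 2 (peak Yilmaz at position 3): ranking walks positions 3-2-4-5-1, expanding outward from the peak — single-peaked.
Faction 3 (peak Larsen at position 4): ranking walks positions 4-3-5-2-1, expanding outward from the peak — single-peaked.
Faction 4: ranking walks positions 2-5-3-4-1; Rivera is ranked above Yilmaz even though Yilmaz lies between Rivera and the peak Weber on the axis — preferences dip and rise again. Not single-peaked.
Faction 5 (peak Larsen at position 4): ranking walks positions 4-5-3-2-1, expanding outward from the peak — single-peaked.
Faction 6 (peak Yilmaz at position 3): ranking walks positions 3-2-4-1-5, expanding outward from the peak — single-peaked.
Faction 1 violates single-peakedness, so the profile is not single-peaked on this axis.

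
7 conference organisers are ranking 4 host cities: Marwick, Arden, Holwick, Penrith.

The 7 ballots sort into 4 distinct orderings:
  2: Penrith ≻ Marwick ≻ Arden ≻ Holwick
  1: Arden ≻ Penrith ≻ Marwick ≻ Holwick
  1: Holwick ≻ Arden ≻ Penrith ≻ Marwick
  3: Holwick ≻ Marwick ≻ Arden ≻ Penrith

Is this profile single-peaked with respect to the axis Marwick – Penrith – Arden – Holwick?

Axis positions: Marwick=1, Penrith=2, Arden=3, Holwick=4.
Type 1 (peak Penrith at position 2): ranking walks positions 2-1-3-4, expanding outward from the peak — single-peaked.
Type 2 (peak Arden at position 3): ranking walks positions 3-2-1-4, expanding outward from the peak — single-peaked.
Type 3 (peak Holwick at position 4): ranking walks positions 4-3-2-1, expanding outward from the peak — single-peaked.
Type 4: ranking walks positions 4-1-3-2; Marwick is ranked above Arden even though Arden lies between Marwick and the peak Holwick on the axis — preferences dip and rise again. Not single-peaked.
Type 4 violates single-peakedness, so the profile is not single-peaked on this axis.

no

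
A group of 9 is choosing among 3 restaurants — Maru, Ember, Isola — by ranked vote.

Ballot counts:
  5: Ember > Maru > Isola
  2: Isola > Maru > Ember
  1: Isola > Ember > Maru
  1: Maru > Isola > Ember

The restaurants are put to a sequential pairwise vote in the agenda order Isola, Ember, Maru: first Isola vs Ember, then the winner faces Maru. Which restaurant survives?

Round 1: Isola vs Ember — 4–5, Ember advances.
Round 2: Ember vs Maru — 6–3, Ember advances.
Ember survives the agenda.

Ember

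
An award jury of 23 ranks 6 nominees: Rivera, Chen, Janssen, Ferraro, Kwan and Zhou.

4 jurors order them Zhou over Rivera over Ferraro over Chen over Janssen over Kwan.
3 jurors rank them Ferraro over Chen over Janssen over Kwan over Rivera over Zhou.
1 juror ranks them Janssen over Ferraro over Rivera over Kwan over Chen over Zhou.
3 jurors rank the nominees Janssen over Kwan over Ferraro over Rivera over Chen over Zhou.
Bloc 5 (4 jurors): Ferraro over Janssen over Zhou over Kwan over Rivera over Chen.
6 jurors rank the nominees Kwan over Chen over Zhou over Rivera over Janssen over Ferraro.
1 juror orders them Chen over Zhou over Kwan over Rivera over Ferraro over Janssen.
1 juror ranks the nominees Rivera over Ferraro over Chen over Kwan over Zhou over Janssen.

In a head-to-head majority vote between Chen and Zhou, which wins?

Chen

Ballots ranking Chen above Zhou: 3 + 1 + 3 + 6 + 1 + 1 = 15.
Ballots ranking Zhou above Chen: 23 − 15 = 8.
Chen wins the head-to-head 15–8.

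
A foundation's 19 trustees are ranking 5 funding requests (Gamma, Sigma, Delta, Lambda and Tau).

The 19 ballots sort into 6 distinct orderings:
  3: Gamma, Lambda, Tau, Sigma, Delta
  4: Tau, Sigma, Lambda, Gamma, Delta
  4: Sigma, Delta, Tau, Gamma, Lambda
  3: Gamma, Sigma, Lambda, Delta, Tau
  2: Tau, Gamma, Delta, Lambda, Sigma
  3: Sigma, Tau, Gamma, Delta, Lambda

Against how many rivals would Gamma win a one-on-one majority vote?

Gamma against each rival (19 reviewers):
Gamma–Sigma: Sigma 11–8.
Gamma–Delta: Gamma 15–4.
Gamma vs Lambda: Gamma wins 15–4.
Gamma vs Tau: Tau, 13–6.
Gamma beats Delta, Lambda; loses to Sigma, Tau — 2 pairwise wins.

2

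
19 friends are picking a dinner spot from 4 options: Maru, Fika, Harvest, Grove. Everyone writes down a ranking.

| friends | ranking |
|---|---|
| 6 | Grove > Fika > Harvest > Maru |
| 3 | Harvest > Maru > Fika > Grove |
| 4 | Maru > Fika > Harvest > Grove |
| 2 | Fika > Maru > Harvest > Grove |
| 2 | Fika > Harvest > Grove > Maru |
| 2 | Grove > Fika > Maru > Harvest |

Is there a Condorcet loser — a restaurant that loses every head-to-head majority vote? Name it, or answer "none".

Maru

Pairwise majorities:
Maru vs Fika: 7 to 12, Fika.
Maru vs Harvest: Maru is ranked higher on 4+2+2 = 8 ballots, Harvest on 11. Harvest wins 11–8.
Maru vs Grove: 3+4+2 = 9 for Maru, 10 for Grove — Grove by 10–9.
Fika vs Harvest: Fika, 16–3.
Fika–Grove: Fika 11–8.
Harvest vs Grove: Harvest preferred on 3+4+2+2 = 11 ballots; Harvest wins 11–8.
Maru loses to every other restaurant — it is the Condorcet loser.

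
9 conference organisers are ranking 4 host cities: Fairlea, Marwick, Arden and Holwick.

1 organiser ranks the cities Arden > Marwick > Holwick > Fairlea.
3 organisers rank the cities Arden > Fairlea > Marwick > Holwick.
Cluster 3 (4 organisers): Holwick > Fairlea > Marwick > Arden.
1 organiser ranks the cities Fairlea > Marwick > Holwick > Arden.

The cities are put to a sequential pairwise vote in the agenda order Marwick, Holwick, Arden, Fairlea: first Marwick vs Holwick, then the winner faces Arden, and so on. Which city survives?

Round 1: Marwick vs Holwick — 5–4, Marwick advances.
Round 2: Marwick vs Arden — 5–4, Marwick advances.
Round 3: Marwick vs Fairlea — 1–8, Fairlea advances.
The agenda winner is Fairlea.

Fairlea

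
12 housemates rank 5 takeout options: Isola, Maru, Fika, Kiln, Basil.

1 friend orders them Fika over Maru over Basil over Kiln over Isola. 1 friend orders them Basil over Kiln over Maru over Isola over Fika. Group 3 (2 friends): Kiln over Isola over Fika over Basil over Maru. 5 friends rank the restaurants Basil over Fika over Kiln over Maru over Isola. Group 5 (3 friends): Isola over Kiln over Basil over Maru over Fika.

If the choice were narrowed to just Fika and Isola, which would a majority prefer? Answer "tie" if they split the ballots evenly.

tie

Ballots ranking Fika above Isola: 1 + 5 = 6.
Ballots ranking Isola above Fika: 12 − 6 = 6.
6–6: the pair ties.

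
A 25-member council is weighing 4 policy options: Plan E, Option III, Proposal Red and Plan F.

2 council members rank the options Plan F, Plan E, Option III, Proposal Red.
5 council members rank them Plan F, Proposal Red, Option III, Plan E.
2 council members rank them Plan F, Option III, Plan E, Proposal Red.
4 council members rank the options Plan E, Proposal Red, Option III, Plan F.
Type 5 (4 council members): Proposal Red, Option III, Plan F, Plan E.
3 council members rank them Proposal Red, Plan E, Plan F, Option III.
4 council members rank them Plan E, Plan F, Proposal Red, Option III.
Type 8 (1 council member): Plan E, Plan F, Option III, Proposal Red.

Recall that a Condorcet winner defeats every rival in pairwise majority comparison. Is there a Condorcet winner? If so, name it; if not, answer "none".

Check each pair by majority over 25 ballots:
Plan E vs Option III: Plan E is ranked higher on 2+4+3+4+1 = 14 ballots, Option III on 11. Plan E wins 14–11.
Plan E vs Proposal Red: Plan E wins 13–12.
Plan E vs Plan F: Plan F, 13–12.
Option III vs Proposal Red: Proposal Red, 20–5.
Option III vs Plan F: 4+4 = 8 for Option III, 17 for Plan F — Plan F by 17–8.
Proposal Red vs Plan F: Proposal Red is ranked higher on 4+4+3 = 11 ballots, Plan F on 14. Plan F wins 14–11.
Plan F defeats every rival head-to-head and is the Condorcet winner.

Plan F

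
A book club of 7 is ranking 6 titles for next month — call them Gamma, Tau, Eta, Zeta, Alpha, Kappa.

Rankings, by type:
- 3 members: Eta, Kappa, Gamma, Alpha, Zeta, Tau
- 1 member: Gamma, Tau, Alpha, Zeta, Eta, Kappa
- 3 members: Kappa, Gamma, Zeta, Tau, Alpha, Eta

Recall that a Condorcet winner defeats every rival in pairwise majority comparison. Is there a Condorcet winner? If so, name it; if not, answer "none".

none

Check each pair by majority over 7 ballots:
Gamma vs Tau: Gamma wins 7–0.
Gamma vs Eta: Gamma, 4–3.
Gamma vs Zeta: Gamma, 7–0.
Gamma vs Alpha: Gamma wins 7–0.
Gamma–Kappa: Kappa 6–1.
Tau–Eta: Tau 4–3.
Tau–Zeta: Zeta 6–1.
Tau vs Alpha: Tau, 4–3.
Tau vs Kappa: Kappa, 6–1.
Eta–Zeta: Zeta 4–3.
Eta vs Alpha: Alpha, 4–3.
Eta vs Kappa: Eta, 4–3.
Zeta–Alpha: Alpha 4–3.
Zeta vs Kappa: Kappa wins 6–1.
Alpha vs Kappa: Kappa wins 6–1.
No book is unbeaten: Gamma loses to Kappa; Tau loses to Gamma; Eta loses to Gamma; Zeta loses to Gamma; Alpha loses to Gamma; Kappa loses to Eta. In particular Gamma → Eta → Kappa → Gamma is a majority cycle — no Condorcet winner exists.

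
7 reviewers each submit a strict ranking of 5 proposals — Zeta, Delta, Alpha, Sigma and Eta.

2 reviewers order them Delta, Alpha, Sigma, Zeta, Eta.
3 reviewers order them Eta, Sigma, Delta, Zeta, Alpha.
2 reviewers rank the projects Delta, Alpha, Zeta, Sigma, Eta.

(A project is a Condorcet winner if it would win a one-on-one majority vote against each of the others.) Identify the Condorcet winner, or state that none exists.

Pairwise majorities:
Zeta vs Delta: Delta, 7–0.
Zeta vs Alpha: Zeta is ranked higher on 3 ballots, Alpha on 4. Alpha wins 4–3.
Zeta vs Sigma: 2 for Zeta, 5 for Sigma — Sigma by 5–2.
Zeta vs Eta: 2+2 = 4 for Zeta, 3 for Eta — Zeta by 4–3.
Delta vs Alpha: Delta preferred on 2+3+2 = 7 ballots; Delta wins 7–0.
Delta vs Sigma: Delta, 4–3.
Delta vs Eta: 4 to 3, Delta.
Alpha vs Sigma: Alpha is ranked higher on 2+2 = 4 ballots, Sigma on 3. Alpha wins 4–3.
Alpha–Eta: Alpha 4–3.
Sigma vs Eta: 4 to 3, Sigma.
Only Delta has no losses; Delta is the Condorcet winner.

Delta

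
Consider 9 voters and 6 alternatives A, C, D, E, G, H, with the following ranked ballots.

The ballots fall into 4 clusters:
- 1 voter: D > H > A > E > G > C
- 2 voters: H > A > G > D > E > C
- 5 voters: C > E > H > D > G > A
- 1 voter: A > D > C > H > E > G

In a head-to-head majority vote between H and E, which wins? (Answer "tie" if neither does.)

Ballots ranking H above E: 1 + 2 + 1 = 4.
Ballots ranking E above H: 9 − 4 = 5.
E wins the head-to-head 5–4.

E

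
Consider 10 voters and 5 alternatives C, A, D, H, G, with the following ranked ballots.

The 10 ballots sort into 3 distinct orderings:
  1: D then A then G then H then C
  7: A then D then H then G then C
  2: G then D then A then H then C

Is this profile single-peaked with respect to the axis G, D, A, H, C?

yes

Axis positions: G=1, D=2, A=3, H=4, C=5.
Bloc 1 (peak D at position 2): ranking walks positions 2-3-1-4-5, expanding outward from the peak — single-peaked.
Bloc 2 (peak A at position 3): ranking walks positions 3-2-4-1-5, expanding outward from the peak — single-peaked.
Bloc 3 (peak G at position 1): ranking walks positions 1-2-3-4-5, expanding outward from the peak — single-peaked.
Every ranking is single-peaked on this axis.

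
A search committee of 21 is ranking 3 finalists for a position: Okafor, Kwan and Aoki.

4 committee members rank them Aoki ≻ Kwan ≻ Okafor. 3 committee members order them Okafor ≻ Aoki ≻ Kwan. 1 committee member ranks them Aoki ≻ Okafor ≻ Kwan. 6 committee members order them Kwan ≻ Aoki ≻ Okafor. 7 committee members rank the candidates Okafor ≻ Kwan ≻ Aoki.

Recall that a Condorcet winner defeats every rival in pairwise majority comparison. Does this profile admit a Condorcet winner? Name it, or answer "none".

none

Check each pair by majority over 21 ballots:
Okafor vs Kwan: Okafor wins 11–10.
Okafor–Aoki: Aoki 11–10.
Kwan vs Aoki: 13 to 8, Kwan.
Each candidate drops at least one matchup (Okafor loses to Aoki; Kwan loses to Okafor; Aoki loses to Kwan); the cycle Okafor → Kwan → Aoki → Okafor rules out a Condorcet winner.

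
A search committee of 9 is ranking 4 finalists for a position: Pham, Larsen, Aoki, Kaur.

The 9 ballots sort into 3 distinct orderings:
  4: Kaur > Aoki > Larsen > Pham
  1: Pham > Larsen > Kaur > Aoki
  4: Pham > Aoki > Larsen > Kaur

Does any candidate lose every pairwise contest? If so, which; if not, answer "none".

none

Pairwise majorities:
Pham vs Larsen: 5 to 4, Pham.
Pham vs Aoki: Pham preferred on 1+4 = 5 ballots; Pham wins 5–4.
Pham vs Kaur: 5 to 4, Pham.
Larsen–Aoki: Aoki 8–1.
Larsen vs Kaur: 5 to 4, Larsen.
Aoki vs Kaur: Kaur, 5–4.
Each candidate has at least one pairwise win (Pham beats Larsen; Larsen beats Kaur; Aoki beats Larsen; Kaur beats Aoki) — no Condorcet loser.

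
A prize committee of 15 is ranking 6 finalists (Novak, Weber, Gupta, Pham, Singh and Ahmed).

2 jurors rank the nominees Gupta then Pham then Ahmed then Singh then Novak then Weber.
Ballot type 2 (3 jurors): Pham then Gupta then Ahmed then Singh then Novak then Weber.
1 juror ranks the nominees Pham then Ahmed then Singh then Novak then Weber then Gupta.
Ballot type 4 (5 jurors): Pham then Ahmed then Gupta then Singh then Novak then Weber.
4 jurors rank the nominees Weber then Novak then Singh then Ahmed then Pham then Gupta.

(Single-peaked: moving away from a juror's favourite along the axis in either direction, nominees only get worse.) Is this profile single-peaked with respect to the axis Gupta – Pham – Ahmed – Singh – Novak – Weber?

yes

Axis positions: Gupta=1, Pham=2, Ahmed=3, Singh=4, Novak=5, Weber=6.
Ballot type 1 (peak Gupta at position 1): ranking walks positions 1-2-3-4-5-6, expanding outward from the peak — single-peaked.
Ballot type 2 (peak Pham at position 2): ranking walks positions 2-1-3-4-5-6, expanding outward from the peak — single-peaked.
Ballot type 3 (peak Pham at position 2): ranking walks positions 2-3-4-5-6-1, expanding outward from the peak — single-peaked.
Ballot type 4 (peak Pham at position 2): ranking walks positions 2-3-1-4-5-6, expanding outward from the peak — single-peaked.
Ballot type 5 (peak Weber at position 6): ranking walks positions 6-5-4-3-2-1, expanding outward from the peak — single-peaked.
Every ranking is single-peaked on this axis.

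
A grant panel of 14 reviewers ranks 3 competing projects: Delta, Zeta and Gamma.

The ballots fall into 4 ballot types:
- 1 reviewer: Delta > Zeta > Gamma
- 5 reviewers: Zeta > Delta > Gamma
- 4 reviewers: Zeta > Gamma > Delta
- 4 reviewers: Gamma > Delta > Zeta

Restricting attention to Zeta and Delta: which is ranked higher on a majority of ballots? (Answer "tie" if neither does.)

Ballots ranking Zeta above Delta: 5 + 4 = 9.
Ballots ranking Delta above Zeta: 14 − 9 = 5.
Zeta wins the head-to-head 9–5.

Zeta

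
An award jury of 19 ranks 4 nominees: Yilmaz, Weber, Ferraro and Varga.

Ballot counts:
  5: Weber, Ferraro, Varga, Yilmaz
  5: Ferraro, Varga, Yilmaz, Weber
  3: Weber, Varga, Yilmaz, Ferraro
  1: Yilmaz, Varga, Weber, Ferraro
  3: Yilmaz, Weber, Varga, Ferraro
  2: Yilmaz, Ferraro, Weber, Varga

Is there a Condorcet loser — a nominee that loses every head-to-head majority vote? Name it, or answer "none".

none

Head-to-head results (19 jurors):
Yilmaz vs Weber: 11 to 8, Yilmaz.
Yilmaz vs Ferraro: Ferraro, 10–9.
Yilmaz vs Varga: Varga, 13–6.
Weber vs Ferraro: Weber is ranked higher on 5+3+1+3 = 12 ballots, Ferraro on 7. Weber wins 12–7.
Weber vs Varga: Weber wins 13–6.
Ferraro vs Varga: Ferraro wins 12–7.
Every nominee wins at least one matchup (Yilmaz beats Weber; Weber beats Ferraro; Ferraro beats Yilmaz; Varga beats Yilmaz), so there is no Condorcet loser.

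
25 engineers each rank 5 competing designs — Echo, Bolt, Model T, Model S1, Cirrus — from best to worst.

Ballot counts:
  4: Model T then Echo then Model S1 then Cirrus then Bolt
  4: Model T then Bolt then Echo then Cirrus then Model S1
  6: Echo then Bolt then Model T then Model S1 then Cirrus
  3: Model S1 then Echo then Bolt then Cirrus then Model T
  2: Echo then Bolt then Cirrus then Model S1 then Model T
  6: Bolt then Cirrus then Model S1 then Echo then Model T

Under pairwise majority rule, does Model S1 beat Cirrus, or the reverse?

Model S1

Ballots ranking Model S1 above Cirrus: 4 + 6 + 3 = 13.
Ballots ranking Cirrus above Model S1: 25 − 13 = 12.
Model S1 wins the head-to-head 13–12.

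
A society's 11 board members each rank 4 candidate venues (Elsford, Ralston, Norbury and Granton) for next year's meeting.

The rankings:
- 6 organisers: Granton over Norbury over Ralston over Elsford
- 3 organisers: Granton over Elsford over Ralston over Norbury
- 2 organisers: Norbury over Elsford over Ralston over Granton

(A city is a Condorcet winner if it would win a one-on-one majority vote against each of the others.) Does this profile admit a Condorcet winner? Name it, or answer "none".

Check each pair by majority over 11 ballots:
Elsford vs Ralston: Elsford is ranked higher on 3+2 = 5 ballots, Ralston on 6. Ralston wins 6–5.
Elsford vs Norbury: Norbury, 8–3.
Elsford vs Granton: 2 for Elsford, 9 for Granton — Granton by 9–2.
Ralston vs Norbury: 3 for Ralston, 8 for Norbury — Norbury by 8–3.
Ralston vs Granton: 2 for Ralston, 9 for Granton — Granton by 9–2.
Norbury vs Granton: 2 to 9, Granton.
Granton beats each of Elsford, Ralston, Norbury — Granton is the Condorcet winner.

Granton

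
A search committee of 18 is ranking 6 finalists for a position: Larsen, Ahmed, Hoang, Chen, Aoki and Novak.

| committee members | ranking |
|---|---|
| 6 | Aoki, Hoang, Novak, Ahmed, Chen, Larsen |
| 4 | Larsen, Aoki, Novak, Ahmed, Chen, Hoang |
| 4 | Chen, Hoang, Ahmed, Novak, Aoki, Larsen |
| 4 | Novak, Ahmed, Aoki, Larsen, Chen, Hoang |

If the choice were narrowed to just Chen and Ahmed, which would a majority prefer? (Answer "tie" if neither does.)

Ballots ranking Chen above Ahmed: 4.
Ballots ranking Ahmed above Chen: 18 − 4 = 14.
Ahmed wins the head-to-head 14–4.

Ahmed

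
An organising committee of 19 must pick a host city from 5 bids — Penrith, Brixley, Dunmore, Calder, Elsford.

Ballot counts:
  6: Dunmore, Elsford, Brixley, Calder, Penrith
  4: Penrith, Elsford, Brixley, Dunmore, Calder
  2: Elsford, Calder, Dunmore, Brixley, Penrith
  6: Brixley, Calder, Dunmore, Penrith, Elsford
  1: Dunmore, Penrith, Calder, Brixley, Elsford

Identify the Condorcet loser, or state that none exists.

Head-to-head results (19 organisers):
Penrith vs Brixley: 4+1 = 5 for Penrith, 14 for Brixley — Brixley by 14–5.
Penrith–Dunmore: Dunmore 15–4.
Penrith vs Calder: Penrith is ranked higher on 4+1 = 5 ballots, Calder on 14. Calder wins 14–5.
Penrith vs Elsford: Penrith preferred on 4+6+1 = 11 ballots; Penrith wins 11–8.
Brixley vs Dunmore: Brixley, 10–9.
Brixley vs Calder: Brixley preferred on 6+4+6 = 16 ballots; Brixley wins 16–3.
Brixley vs Elsford: 7 to 12, Elsford.
Dunmore vs Calder: 11 to 8, Dunmore.
Dunmore vs Elsford: Dunmore wins 13–6.
Calder vs Elsford: 6+1 = 7 for Calder, 12 for Elsford — Elsford by 12–7.
Each city has at least one pairwise win (Penrith beats Elsford; Brixley beats Penrith; Dunmore beats Penrith; Calder beats Penrith; Elsford beats Brixley) — no Condorcet loser.

none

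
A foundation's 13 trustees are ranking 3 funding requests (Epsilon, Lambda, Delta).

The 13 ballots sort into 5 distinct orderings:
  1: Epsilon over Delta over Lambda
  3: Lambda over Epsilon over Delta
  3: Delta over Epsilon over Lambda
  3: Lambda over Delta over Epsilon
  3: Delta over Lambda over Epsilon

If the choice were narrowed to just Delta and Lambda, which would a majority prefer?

Delta

Ballots ranking Delta above Lambda: 1 + 3 + 3 = 7.
Ballots ranking Lambda above Delta: 13 − 7 = 6.
Delta wins the head-to-head 7–6.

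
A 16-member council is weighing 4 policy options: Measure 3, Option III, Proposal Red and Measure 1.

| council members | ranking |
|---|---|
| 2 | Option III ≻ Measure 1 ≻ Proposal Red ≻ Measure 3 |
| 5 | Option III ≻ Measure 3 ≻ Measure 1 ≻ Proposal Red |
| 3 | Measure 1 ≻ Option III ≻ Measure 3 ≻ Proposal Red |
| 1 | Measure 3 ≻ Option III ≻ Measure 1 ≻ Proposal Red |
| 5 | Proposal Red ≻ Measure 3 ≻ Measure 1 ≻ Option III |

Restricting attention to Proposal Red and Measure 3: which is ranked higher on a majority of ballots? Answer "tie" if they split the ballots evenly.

Ballots ranking Proposal Red above Measure 3: 2 + 5 = 7.
Ballots ranking Measure 3 above Proposal Red: 16 − 7 = 9.
Measure 3 wins the head-to-head 9–7.

Measure 3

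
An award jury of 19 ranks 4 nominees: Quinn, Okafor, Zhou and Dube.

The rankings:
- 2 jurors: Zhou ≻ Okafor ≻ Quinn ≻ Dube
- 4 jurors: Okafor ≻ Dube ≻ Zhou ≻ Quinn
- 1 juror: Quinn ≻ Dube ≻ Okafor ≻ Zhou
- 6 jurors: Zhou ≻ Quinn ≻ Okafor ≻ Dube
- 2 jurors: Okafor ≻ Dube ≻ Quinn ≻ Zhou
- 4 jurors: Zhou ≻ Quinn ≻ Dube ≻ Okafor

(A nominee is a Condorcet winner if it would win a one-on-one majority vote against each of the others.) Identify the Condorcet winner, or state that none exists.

Zhou

Head-to-head results (19 jurors):
Quinn vs Okafor: Quinn, 11–8.
Quinn vs Zhou: 1+2 = 3 for Quinn, 16 for Zhou — Zhou by 16–3.
Quinn vs Dube: 13 to 6, Quinn.
Okafor vs Zhou: Okafor is ranked higher on 4+1+2 = 7 ballots, Zhou on 12. Zhou wins 12–7.
Okafor–Dube: Okafor 14–5.
Zhou vs Dube: 12 to 7, Zhou.
Zhou wins every pairwise contest, so Zhou is the Condorcet winner.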